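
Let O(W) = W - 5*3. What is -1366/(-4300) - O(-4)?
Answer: 41533/2150 ≈ 19.318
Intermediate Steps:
O(W) = -15 + W (O(W) = W - 15 = -15 + W)
-1366/(-4300) - O(-4) = -1366/(-4300) - (-15 - 4) = -1366*(-1/4300) - 1*(-19) = 683/2150 + 19 = 41533/2150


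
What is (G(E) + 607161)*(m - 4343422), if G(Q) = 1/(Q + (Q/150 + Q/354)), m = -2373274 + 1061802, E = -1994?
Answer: -5097041760969704497/1484533 ≈ -3.4334e+12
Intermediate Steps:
m = -1311472
G(Q) = 1475/(1489*Q) (G(Q) = 1/(Q + (Q*(1/150) + Q*(1/354))) = 1/(Q + (Q/150 + Q/354)) = 1/(Q + 14*Q/1475) = 1/(1489*Q/1475) = 1475/(1489*Q))
(G(E) + 607161)*(m - 4343422) = ((1475/1489)/(-1994) + 607161)*(-1311472 - 4343422) = ((1475/1489)*(-1/1994) + 607161)*(-5654894) = (-1475/2969066 + 607161)*(-5654894) = (1802701080151/2969066)*(-5654894) = -5097041760969704497/1484533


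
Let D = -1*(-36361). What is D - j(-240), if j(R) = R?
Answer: 36601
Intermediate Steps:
D = 36361
D - j(-240) = 36361 - 1*(-240) = 36361 + 240 = 36601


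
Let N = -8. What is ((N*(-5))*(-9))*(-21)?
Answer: 7560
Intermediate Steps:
((N*(-5))*(-9))*(-21) = (-8*(-5)*(-9))*(-21) = (40*(-9))*(-21) = -360*(-21) = 7560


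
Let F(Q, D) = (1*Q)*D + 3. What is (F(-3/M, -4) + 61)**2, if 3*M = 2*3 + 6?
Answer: 4489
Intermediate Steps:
M = 4 (M = (2*3 + 6)/3 = (6 + 6)/3 = (1/3)*12 = 4)
F(Q, D) = 3 + D*Q (F(Q, D) = Q*D + 3 = D*Q + 3 = 3 + D*Q)
(F(-3/M, -4) + 61)**2 = ((3 - (-12)/4) + 61)**2 = ((3 - 4*(-3/4)) + 61)**2 = ((3 + 3) + 61)**2 = (6 + 61)**2 = 67**2 = 4489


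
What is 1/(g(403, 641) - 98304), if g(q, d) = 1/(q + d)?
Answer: -1044/102629375 ≈ -1.0173e-5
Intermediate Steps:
g(q, d) = 1/(d + q)
1/(g(403, 641) - 98304) = 1/(1/(641 + 403) - 98304) = 1/(1/1044 - 98304) = 1/(-102629375/1044) = -1044/102629375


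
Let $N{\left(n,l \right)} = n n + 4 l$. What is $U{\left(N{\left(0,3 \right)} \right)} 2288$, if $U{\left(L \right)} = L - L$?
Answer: $0$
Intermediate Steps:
$N{\left(n,l \right)} = n^{2} + 4 l$
$U{\left(L \right)} = 0$
$U{\left(N{\left(0,3 \right)} \right)} 2288 = 0 \cdot 2288 = 0$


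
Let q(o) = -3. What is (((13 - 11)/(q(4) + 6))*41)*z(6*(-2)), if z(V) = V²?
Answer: 3936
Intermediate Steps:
(((13 - 11)/(q(4) + 6))*41)*z(6*(-2)) = (((13 - 11)/(-3 + 6))*41)*(6*(-2))² = ((2/3)*41)*(-12)² = ((2*(⅓))*41)*144 = ((⅔)*41)*144 = (82/3)*144 = 3936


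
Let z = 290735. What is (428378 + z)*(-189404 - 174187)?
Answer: -261463014783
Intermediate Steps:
(428378 + z)*(-189404 - 174187) = (428378 + 290735)*(-189404 - 174187) = 719113*(-363591) = -261463014783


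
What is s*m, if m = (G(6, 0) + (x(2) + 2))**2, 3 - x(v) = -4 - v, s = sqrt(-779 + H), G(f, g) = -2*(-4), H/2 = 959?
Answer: 361*sqrt(1139) ≈ 12183.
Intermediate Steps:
H = 1918 (H = 2*959 = 1918)
G(f, g) = 8
s = sqrt(1139) (s = sqrt(-779 + 1918) = sqrt(1139) ≈ 33.749)
x(v) = 7 + v (x(v) = 3 - (-4 - v) = 3 + (4 + v) = 7 + v)
m = 361 (m = (8 + ((7 + 2) + 2))**2 = (8 + (9 + 2))**2 = (8 + 11)**2 = 19**2 = 361)
s*m = sqrt(1139)*361 = 361*sqrt(1139)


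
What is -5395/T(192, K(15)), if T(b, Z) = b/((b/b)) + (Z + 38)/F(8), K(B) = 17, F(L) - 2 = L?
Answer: -2158/79 ≈ -27.316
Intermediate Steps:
F(L) = 2 + L
T(b, Z) = 19/5 + b + Z/10 (T(b, Z) = b/((b/b)) + (Z + 38)/(2 + 8) = b/1 + (38 + Z)/10 = b*1 + (38 + Z)*(1/10) = b + (19/5 + Z/10) = 19/5 + b + Z/10)
-5395/T(192, K(15)) = -5395/(19/5 + 192 + (1/10)*17) = -5395/(19/5 + 192 + 17/10) = -5395/395/2 = -5395*2/395 = -2158/79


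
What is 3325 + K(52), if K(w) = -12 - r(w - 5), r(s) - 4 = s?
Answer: 3262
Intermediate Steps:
r(s) = 4 + s
K(w) = -11 - w (K(w) = -12 - (4 + (w - 5)) = -12 - (4 + (-5 + w)) = -12 - (-1 + w) = -12 + (1 - w) = -11 - w)
3325 + K(52) = 3325 + (-11 - 1*52) = 3325 + (-11 - 52) = 3325 - 63 = 3262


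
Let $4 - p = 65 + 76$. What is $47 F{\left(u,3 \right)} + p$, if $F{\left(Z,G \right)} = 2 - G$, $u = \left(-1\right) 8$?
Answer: $-184$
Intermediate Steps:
$p = -137$ ($p = 4 - \left(65 + 76\right) = 4 - 141 = -137$)
$u = -8$
$47 F{\left(u,3 \right)} + p = 47 \left(2 - 3\right) - 137 = 47 \left(-1\right) - 137 = -47 - 137 = -184$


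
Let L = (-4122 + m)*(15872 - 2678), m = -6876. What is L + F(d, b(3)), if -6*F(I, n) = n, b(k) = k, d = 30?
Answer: -290215225/2 ≈ -1.4511e+8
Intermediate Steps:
F(I, n) = -n/6
L = -145107612 (L = (-4122 - 6876)*(15872 - 2678) = -10998*13194 = -145107612)
L + F(d, b(3)) = -145107612 - ⅙*3 = -145107612 - ½ = -290215225/2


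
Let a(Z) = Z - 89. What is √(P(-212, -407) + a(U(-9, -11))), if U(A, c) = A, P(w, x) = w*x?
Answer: √86186 ≈ 293.57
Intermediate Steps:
a(Z) = -89 + Z
√(P(-212, -407) + a(U(-9, -11))) = √(-212*(-407) + (-89 - 9)) = √(86284 - 98) = √86186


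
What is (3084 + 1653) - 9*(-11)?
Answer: 4836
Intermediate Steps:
(3084 + 1653) - 9*(-11) = 4737 + 99 = 4836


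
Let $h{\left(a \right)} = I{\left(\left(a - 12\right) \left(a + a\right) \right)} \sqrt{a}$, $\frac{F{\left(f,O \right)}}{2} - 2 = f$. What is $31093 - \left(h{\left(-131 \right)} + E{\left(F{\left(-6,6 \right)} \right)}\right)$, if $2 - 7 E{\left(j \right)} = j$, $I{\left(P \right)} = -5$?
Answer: $\frac{217641}{7} + 5 i \sqrt{131} \approx 31092.0 + 57.228 i$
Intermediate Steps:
$F{\left(f,O \right)} = 4 + 2 f$
$E{\left(j \right)} = \frac{2}{7} - \frac{j}{7}$
$h{\left(a \right)} = - 5 \sqrt{a}$
$31093 - \left(h{\left(-131 \right)} + E{\left(F{\left(-6,6 \right)} \right)}\right) = 31093 - \left(- 5 \sqrt{-131} - \left(- \frac{2}{7} + \frac{4 + 2 \left(-6\right)}{7}\right)\right) = 31093 - \left(- 5 i \sqrt{131} - \left(- \frac{2}{7} + \frac{4 - 12}{7}\right)\right) = 31093 - \left(- 5 i \sqrt{131} + \left(\frac{2}{7} - - \frac{8}{7}\right)\right) = 31093 - \left(- 5 i \sqrt{131} + \left(\frac{2}{7} + \frac{8}{7}\right)\right) = 31093 - \left(- 5 i \sqrt{131} + \frac{10}{7}\right) = 31093 - \left(\frac{10}{7} - 5 i \sqrt{131}\right) = \frac{217641}{7} + 5 i \sqrt{131}$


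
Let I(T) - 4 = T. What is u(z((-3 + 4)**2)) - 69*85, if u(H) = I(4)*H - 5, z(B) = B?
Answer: -5862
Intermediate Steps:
I(T) = 4 + T
u(H) = -5 + 8*H (u(H) = (4 + 4)*H - 5 = 8*H - 5 = -5 + 8*H)
u(z((-3 + 4)**2)) - 69*85 = (-5 + 8*(-3 + 4)**2) - 69*85 = (-5 + 8*1**2) - 5865 = (-5 + 8*1) - 5865 = (-5 + 8) - 5865 = 3 - 5865 = -5862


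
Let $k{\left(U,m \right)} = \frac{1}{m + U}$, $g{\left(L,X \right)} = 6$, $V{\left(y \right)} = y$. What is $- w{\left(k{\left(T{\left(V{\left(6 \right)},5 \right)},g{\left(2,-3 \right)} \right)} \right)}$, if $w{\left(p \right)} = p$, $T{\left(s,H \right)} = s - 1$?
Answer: $- \frac{1}{11} \approx -0.090909$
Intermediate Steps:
$T{\left(s,H \right)} = -1 + s$ ($T{\left(s,H \right)} = s - 1 = -1 + s$)
$k{\left(U,m \right)} = \frac{1}{U + m}$
$- w{\left(k{\left(T{\left(V{\left(6 \right)},5 \right)},g{\left(2,-3 \right)} \right)} \right)} = - \frac{1}{\left(-1 + 6\right) + 6} = - \frac{1}{5 + 6} = - \frac{1}{11}$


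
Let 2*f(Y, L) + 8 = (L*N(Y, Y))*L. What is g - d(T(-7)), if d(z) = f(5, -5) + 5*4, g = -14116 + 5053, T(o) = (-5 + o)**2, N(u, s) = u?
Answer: -18283/2 ≈ -9141.5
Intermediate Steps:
f(Y, L) = -4 + Y*L**2/2 (f(Y, L) = -4 + ((L*Y)*L)/2 = -4 + (Y*L**2)/2 = -4 + Y*L**2/2)
g = -9063
d(z) = 157/2 (d(z) = (-4 + (1/2)*5*(-5)**2) + 5*4 = (-4 + (1/2)*5*25) + 20 = (-4 + 125/2) + 20 = 117/2 + 20 = 157/2)
g - d(T(-7)) = -9063 - 1*157/2 = -9063 - 157/2 = -18283/2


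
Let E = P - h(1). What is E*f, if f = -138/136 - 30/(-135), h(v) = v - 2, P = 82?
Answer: -40255/612 ≈ -65.776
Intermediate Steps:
h(v) = -2 + v
f = -485/612 (f = -138*1/136 - 30*(-1/135) = -69/68 + 2/9 = -485/612 ≈ -0.79248)
E = 83 (E = 82 - (-2 + 1) = 82 - 1*(-1) = 82 + 1 = 83)
E*f = 83*(-485/612) = -40255/612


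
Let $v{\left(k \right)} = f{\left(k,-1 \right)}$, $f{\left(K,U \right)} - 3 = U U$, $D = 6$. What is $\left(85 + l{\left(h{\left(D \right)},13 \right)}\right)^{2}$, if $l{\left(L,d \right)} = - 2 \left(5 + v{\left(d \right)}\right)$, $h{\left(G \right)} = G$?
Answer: $4489$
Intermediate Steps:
$f{\left(K,U \right)} = 3 + U^{2}$ ($f{\left(K,U \right)} = 3 + U U = 3 + U^{2}$)
$v{\left(k \right)} = 4$ ($v{\left(k \right)} = 3 + \left(-1\right)^{2} = 3 + 1 = 4$)
$l{\left(L,d \right)} = -18$ ($l{\left(L,d \right)} = - 2 \left(5 + 4\right) = \left(-2\right) 9 = -18$)
$\left(85 + l{\left(h{\left(D \right)},13 \right)}\right)^{2} = \left(85 - 18\right)^{2} = 67^{2} = 4489$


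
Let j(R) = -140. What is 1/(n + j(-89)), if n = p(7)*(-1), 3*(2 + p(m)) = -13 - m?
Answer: -3/394 ≈ -0.0076142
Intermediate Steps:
p(m) = -19/3 - m/3 (p(m) = -2 + (-13 - m)/3 = -2 + (-13/3 - m/3) = -19/3 - m/3)
n = 26/3 (n = (-19/3 - ⅓*7)*(-1) = (-19/3 - 7/3)*(-1) = -26/3*(-1) = 26/3 ≈ 8.6667)
1/(n + j(-89)) = 1/(26/3 - 140) = 1/(-394/3) = -3/394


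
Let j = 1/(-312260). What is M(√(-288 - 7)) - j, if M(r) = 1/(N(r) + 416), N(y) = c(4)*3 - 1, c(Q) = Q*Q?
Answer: 312723/144576380 ≈ 0.0021630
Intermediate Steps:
c(Q) = Q²
N(y) = 47 (N(y) = 4²*3 - 1 = 16*3 - 1 = 48 - 1 = 47)
M(r) = 1/463 (M(r) = 1/(47 + 416) = 1/463)
j = -1/312260 ≈ -3.2025e-6
M(√(-288 - 7)) - j = 1/463 - 1*(-1/312260) = 1/463 + 1/312260 = 312723/144576380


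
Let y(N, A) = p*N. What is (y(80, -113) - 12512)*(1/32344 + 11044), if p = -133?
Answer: -1033757454478/4043 ≈ -2.5569e+8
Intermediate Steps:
y(N, A) = -133*N
(y(80, -113) - 12512)*(1/32344 + 11044) = (-133*80 - 12512)*(1/32344 + 11044) = (-10640 - 12512)*(1/32344 + 11044) = -23152*357207137/32344 = -1033757454478/4043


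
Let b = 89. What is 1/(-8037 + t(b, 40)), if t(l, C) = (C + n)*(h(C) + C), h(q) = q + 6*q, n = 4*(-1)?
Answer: 1/3483 ≈ 0.00028711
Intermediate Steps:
n = -4
h(q) = 7*q
t(l, C) = 8*C*(-4 + C) (t(l, C) = (C - 4)*(7*C + C) = (-4 + C)*(8*C) = 8*C*(-4 + C))
1/(-8037 + t(b, 40)) = 1/(-8037 + 8*40*(-4 + 40)) = 1/(-8037 + 8*40*36) = 1/(-8037 + 11520) = 1/3483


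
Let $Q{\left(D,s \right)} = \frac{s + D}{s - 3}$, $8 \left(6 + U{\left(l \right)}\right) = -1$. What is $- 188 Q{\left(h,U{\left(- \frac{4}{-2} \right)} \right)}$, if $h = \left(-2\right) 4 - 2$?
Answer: $- \frac{24252}{73} \approx -332.22$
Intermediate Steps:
$U{\left(l \right)} = - \frac{49}{8}$ ($U{\left(l \right)} = -6 + \frac{1}{8} \left(-1\right) = -6 - \frac{1}{8} = - \frac{49}{8}$)
$h = -10$ ($h = -8 - 2 = -10$)
$Q{\left(D,s \right)} = \frac{D + s}{-3 + s}$
$- 188 Q{\left(h,U{\left(- \frac{4}{-2} \right)} \right)} = - 188 \frac{-10 - \frac{49}{8}}{-3 - \frac{49}{8}} = - 188 \frac{1}{- \frac{73}{8}} \left(- \frac{129}{8}\right) = - 188 \left(\left(- \frac{8}{73}\right) \left(- \frac{129}{8}\right)\right) = \left(-188\right) \frac{129}{73} = - \frac{24252}{73}$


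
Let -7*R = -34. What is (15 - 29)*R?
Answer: -68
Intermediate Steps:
R = 34/7 (R = -⅐*(-34) = 34/7 ≈ 4.8571)
(15 - 29)*R = (15 - 29)*(34/7) = -14*34/7 = -68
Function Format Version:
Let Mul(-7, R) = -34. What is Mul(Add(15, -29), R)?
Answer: -68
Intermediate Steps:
R = Rational(34, 7) (R = Mul(Rational(-1, 7), -34) = Rational(34, 7) ≈ 4.8571)
Mul(Add(15, -29), R) = Mul(Add(15, -29), Rational(34, 7)) = Mul(-14, Rational(34, 7)) = -68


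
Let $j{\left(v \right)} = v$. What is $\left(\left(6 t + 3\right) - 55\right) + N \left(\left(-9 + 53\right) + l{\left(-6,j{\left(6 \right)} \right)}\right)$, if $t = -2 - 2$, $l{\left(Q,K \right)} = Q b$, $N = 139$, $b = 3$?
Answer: $3538$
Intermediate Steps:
$l{\left(Q,K \right)} = 3 Q$ ($l{\left(Q,K \right)} = Q 3 = 3 Q$)
$t = -4$ ($t = -2 - 2 = -4$)
$\left(\left(6 t + 3\right) - 55\right) + N \left(\left(-9 + 53\right) + l{\left(-6,j{\left(6 \right)} \right)}\right) = \left(\left(6 \left(-4\right) + 3\right) - 55\right) + 139 \left(\left(-9 + 53\right) + 3 \left(-6\right)\right) = \left(\left(-24 + 3\right) - 55\right) + 139 \left(44 - 18\right) = \left(-21 - 55\right) + 139 \cdot 26 = -76 + 3614 = 3538$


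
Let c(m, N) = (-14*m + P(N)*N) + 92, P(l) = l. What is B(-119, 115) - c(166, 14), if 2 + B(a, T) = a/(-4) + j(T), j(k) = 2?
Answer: 8263/4 ≈ 2065.8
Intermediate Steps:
c(m, N) = 92 + N² - 14*m (c(m, N) = (-14*m + N*N) + 92 = (-14*m + N²) + 92 = (N² - 14*m) + 92 = 92 + N² - 14*m)
B(a, T) = -a/4 (B(a, T) = -2 + (a/(-4) + 2) = -2 + (a*(-¼) + 2) = -2 + (-a/4 + 2) = -2 + (2 - a/4) = -a/4)
B(-119, 115) - c(166, 14) = -¼*(-119) - (92 + 14² - 14*166) = 119/4 - (92 + 196 - 2324) = 119/4 - 1*(-2036) = 119/4 + 2036 = 8263/4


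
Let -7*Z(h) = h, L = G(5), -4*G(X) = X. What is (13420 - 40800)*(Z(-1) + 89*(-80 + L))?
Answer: 1385913995/7 ≈ 1.9799e+8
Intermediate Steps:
G(X) = -X/4
L = -5/4 (L = -¼*5 = -5/4 ≈ -1.2500)
Z(h) = -h/7
(13420 - 40800)*(Z(-1) + 89*(-80 + L)) = (13420 - 40800)*(-⅐*(-1) + 89*(-80 - 5/4)) = -27380*(⅐ + 89*(-325/4)) = -27380*(⅐ - 28925/4) = -27380*(-202471/28) = 1385913995/7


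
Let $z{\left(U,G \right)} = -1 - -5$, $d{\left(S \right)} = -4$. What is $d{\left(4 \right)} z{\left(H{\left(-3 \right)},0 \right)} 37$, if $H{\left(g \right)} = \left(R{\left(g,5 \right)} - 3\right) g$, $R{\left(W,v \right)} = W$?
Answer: $-592$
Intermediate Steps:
$H{\left(g \right)} = g \left(-3 + g\right)$ ($H{\left(g \right)} = \left(g - 3\right) g = \left(-3 + g\right) g = g \left(-3 + g\right)$)
$z{\left(U,G \right)} = 4$ ($z{\left(U,G \right)} = -1 + 5 = 4$)
$d{\left(4 \right)} z{\left(H{\left(-3 \right)},0 \right)} 37 = \left(-4\right) 4 \cdot 37 = \left(-16\right) 37 = -592$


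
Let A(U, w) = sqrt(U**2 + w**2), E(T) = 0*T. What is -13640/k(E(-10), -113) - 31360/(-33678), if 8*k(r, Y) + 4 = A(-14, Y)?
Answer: -7146846400/218048211 - 109120*sqrt(12965)/12949 ≈ -992.30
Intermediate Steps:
E(T) = 0
k(r, Y) = -1/2 + sqrt(196 + Y**2)/8 (k(r, Y) = -1/2 + sqrt((-14)**2 + Y**2)/8 = -1/2 + sqrt(196 + Y**2)/8)
-13640/k(E(-10), -113) - 31360/(-33678) = -13640/(-1/2 + sqrt(196 + (-113)**2)/8) - 31360/(-33678) = -13640/(-1/2 + sqrt(196 + 12769)/8) - 31360*(-1/33678) = -13640/(-1/2 + sqrt(12965)/8) + 15680/16839 = 15680/16839 - 13640/(-1/2 + sqrt(12965)/8)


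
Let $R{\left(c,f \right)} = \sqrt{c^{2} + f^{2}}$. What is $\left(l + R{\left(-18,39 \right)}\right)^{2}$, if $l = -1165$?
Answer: $1359070 - 6990 \sqrt{205} \approx 1.259 \cdot 10^{6}$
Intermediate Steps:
$\left(l + R{\left(-18,39 \right)}\right)^{2} = \left(-1165 + \sqrt{\left(-18\right)^{2} + 39^{2}}\right)^{2} = \left(-1165 + \sqrt{324 + 1521}\right)^{2} = \left(-1165 + \sqrt{1845}\right)^{2} = \left(-1165 + 3 \sqrt{205}\right)^{2}$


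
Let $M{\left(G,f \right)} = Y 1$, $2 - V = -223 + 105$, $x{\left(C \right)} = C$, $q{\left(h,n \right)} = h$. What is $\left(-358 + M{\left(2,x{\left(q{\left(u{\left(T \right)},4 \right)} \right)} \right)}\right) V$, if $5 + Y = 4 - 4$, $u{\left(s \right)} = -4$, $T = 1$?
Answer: $-43560$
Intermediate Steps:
$Y = -5$ ($Y = -5 + \left(4 - 4\right) = -5 + 0 = -5$)
$V = 120$ ($V = 2 - \left(-223 + 105\right) = 2 - -118 = 2 + 118 = 120$)
$M{\left(G,f \right)} = -5$ ($M{\left(G,f \right)} = \left(-5\right) 1 = -5$)
$\left(-358 + M{\left(2,x{\left(q{\left(u{\left(T \right)},4 \right)} \right)} \right)}\right) V = \left(-358 - 5\right) 120 = \left(-363\right) 120 = -43560$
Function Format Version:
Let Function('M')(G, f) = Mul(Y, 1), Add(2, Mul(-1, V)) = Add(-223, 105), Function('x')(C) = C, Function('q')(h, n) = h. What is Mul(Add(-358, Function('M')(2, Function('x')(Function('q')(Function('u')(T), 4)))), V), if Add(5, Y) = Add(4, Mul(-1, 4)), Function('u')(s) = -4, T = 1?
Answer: -43560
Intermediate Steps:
Y = -5 (Y = Add(-5, Add(4, Mul(-1, 4))) = Add(-5, Add(4, -4)) = Add(-5, 0) = -5)
V = 120 (V = Add(2, Mul(-1, Add(-223, 105))) = Add(2, Mul(-1, -118)) = Add(2, 118) = 120)
Function('M')(G, f) = -5 (Function('M')(G, f) = Mul(-5, 1) = -5)
Mul(Add(-358, Function('M')(2, Function('x')(Function('q')(Function('u')(T), 4)))), V) = Mul(Add(-358, -5), 120) = Mul(-363, 120) = -43560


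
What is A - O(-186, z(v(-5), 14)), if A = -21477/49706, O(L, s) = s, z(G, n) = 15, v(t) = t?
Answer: -767067/49706 ≈ -15.432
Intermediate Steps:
A = -21477/49706 (A = -21477*1/49706 = -21477/49706 ≈ -0.43208)
A - O(-186, z(v(-5), 14)) = -21477/49706 - 1*15 = -21477/49706 - 15 = -767067/49706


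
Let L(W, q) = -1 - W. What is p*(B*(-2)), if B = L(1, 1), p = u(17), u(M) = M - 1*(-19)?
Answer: 144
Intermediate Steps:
u(M) = 19 + M (u(M) = M + 19 = 19 + M)
p = 36 (p = 19 + 17 = 36)
B = -2 (B = -1 - 1*1 = -1 - 1 = -2)
p*(B*(-2)) = 36*(-2*(-2)) = 36*4 = 144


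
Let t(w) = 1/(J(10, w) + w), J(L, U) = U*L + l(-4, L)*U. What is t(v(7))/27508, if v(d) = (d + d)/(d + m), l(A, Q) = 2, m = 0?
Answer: 1/715208 ≈ 1.3982e-6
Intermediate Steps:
J(L, U) = 2*U + L*U (J(L, U) = U*L + 2*U = L*U + 2*U = 2*U + L*U)
v(d) = 2 (v(d) = (d + d)/(d + 0) = (2*d)/d = 2)
t(w) = 1/(13*w) (t(w) = 1/(w*(2 + 10) + w) = 1/(w*12 + w) = 1/(12*w + w) = 1/(13*w))
t(v(7))/27508 = ((1/13)/2)/27508 = ((1/13)*(½))*(1/27508) = (1/26)*(1/27508) = 1/715208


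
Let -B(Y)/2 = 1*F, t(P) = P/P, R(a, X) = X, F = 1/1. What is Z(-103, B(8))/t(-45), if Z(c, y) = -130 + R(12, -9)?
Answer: -139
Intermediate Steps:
F = 1 (F = 1*1 = 1)
t(P) = 1
B(Y) = -2
Z(c, y) = -139 (Z(c, y) = -130 - 9 = -139)
Z(-103, B(8))/t(-45) = -139/1 = -139*1 = -139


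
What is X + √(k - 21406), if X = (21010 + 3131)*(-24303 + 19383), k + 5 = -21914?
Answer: -118773720 + 5*I*√1733 ≈ -1.1877e+8 + 208.15*I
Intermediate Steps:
k = -21919 (k = -5 - 21914 = -21919)
X = -118773720 (X = 24141*(-4920) = -118773720)
X + √(k - 21406) = -118773720 + √(-21919 - 21406) = -118773720 + √(-43325) = -118773720 + 5*I*√1733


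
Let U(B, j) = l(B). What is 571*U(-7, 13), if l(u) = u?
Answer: -3997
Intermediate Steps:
U(B, j) = B
571*U(-7, 13) = 571*(-7) = -3997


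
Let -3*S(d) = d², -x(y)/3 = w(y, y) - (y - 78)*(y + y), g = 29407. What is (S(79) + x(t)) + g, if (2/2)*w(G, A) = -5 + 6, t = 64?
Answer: 65843/3 ≈ 21948.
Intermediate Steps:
w(G, A) = 1 (w(G, A) = -5 + 6 = 1)
x(y) = -3 + 6*y*(-78 + y) (x(y) = -3*(1 - (y - 78)*(y + y)) = -3*(1 - (-78 + y)*2*y) = -3*(1 - 2*y*(-78 + y)) = -3 + 6*y*(-78 + y))
S(d) = -d²/3
(S(79) + x(t)) + g = (-⅓*79² + (-3 - 468*64 + 6*64²)) + 29407 = (-⅓*6241 + (-3 - 29952 + 6*4096)) + 29407 = (-6241/3 + (-3 - 29952 + 24576)) + 29407 = (-6241/3 - 5379) + 29407 = -22378/3 + 29407 = 65843/3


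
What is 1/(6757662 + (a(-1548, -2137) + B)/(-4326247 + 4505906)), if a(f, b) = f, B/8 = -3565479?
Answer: 179659/1214046271878 ≈ 1.4798e-7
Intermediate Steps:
B = -28523832 (B = 8*(-3565479) = -28523832)
1/(6757662 + (a(-1548, -2137) + B)/(-4326247 + 4505906)) = 1/(6757662 + (-1548 - 28523832)/(-4326247 + 4505906)) = 1/(6757662 - 28525380/179659) = 1/(1214046271878/179659) = 179659/1214046271878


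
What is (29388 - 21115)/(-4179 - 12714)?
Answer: -8273/16893 ≈ -0.48973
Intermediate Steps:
(29388 - 21115)/(-4179 - 12714) = 8273/(-16893) = 8273*(-1/16893) = -8273/16893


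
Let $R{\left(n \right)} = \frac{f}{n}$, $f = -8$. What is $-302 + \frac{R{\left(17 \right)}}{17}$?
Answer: $- \frac{87286}{289} \approx -302.03$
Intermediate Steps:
$R{\left(n \right)} = - \frac{8}{n}$
$-302 + \frac{R{\left(17 \right)}}{17} = -302 + \frac{\left(-8\right) \frac{1}{17}}{17} = -302 + \left(-8\right) \frac{1}{17} \cdot \frac{1}{17} = -302 - \frac{8}{289} = - \frac{87286}{289}$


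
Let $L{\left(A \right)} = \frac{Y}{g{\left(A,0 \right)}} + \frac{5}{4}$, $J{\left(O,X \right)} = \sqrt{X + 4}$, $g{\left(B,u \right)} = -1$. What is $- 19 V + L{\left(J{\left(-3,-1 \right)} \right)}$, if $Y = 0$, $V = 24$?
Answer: $- \frac{1819}{4} \approx -454.75$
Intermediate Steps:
$J{\left(O,X \right)} = \sqrt{4 + X}$
$L{\left(A \right)} = \frac{5}{4}$ ($L{\left(A \right)} = \frac{0}{-1} + \frac{5}{4} = 0 \left(-1\right) + 5 \cdot \frac{1}{4} = 0 + \frac{5}{4} = \frac{5}{4}$)
$- 19 V + L{\left(J{\left(-3,-1 \right)} \right)} = \left(-19\right) 24 + \frac{5}{4} = -456 + \frac{5}{4} = - \frac{1819}{4}$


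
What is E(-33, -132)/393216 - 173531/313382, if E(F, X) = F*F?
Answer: -11315648783/20537802752 ≈ -0.55097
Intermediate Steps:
E(F, X) = F²
E(-33, -132)/393216 - 173531/313382 = (-33)²/393216 - 173531/313382 = 1089*(1/393216) - 173531*1/313382 = 363/131072 - 173531/313382 = -11315648783/20537802752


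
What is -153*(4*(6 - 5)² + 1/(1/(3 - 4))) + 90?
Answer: -369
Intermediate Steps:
-153*(4*(6 - 5)² + 1/(1/(3 - 4))) + 90 = -153*(4*1² + 1/(1/(-1))) + 90 = -153*(4*1 + 1/(-1)) + 90 = -153*(4 - 1) + 90 = -153*3 + 90 = -459 + 90 = -369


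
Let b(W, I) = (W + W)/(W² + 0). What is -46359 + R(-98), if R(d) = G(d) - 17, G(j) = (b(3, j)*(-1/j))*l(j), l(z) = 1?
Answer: -6817271/147 ≈ -46376.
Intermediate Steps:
b(W, I) = 2/W (b(W, I) = (2*W)/(W²) = (2*W)/W² = 2/W)
G(j) = -2/(3*j) (G(j) = ((2/3)*(-1/j))*1 = ((2*(⅓))*(-1/j))*1 = (2*(-1/j)/3)*1 = -2/(3*j)*1 = -2/(3*j))
R(d) = -17 - 2/(3*d) (R(d) = -2/(3*d) - 17 = -17 - 2/(3*d))
-46359 + R(-98) = -46359 + (-17 - ⅔/(-98)) = -46359 + (-17 - ⅔*(-1/98)) = -46359 + (-17 + 1/147) = -46359 - 2498/147 = -6817271/147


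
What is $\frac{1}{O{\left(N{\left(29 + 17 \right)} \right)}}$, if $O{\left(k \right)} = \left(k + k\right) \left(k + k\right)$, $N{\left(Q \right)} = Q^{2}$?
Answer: $\frac{1}{17909824} \approx 5.5835 \cdot 10^{-8}$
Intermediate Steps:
$O{\left(k \right)} = 4 k^{2}$ ($O{\left(k \right)} = 2 k 2 k = 4 k^{2}$)
$\frac{1}{O{\left(N{\left(29 + 17 \right)} \right)}} = \frac{1}{4 \left(\left(29 + 17\right)^{2}\right)^{2}} = \frac{1}{4 \left(46^{2}\right)^{2}} = \frac{1}{4 \cdot 2116^{2}} = \frac{1}{4 \cdot 4477456} = \frac{1}{17909824}$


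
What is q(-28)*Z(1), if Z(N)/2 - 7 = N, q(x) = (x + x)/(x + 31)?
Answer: -896/3 ≈ -298.67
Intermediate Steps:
q(x) = 2*x/(31 + x) (q(x) = (2*x)/(31 + x) = 2*x/(31 + x))
Z(N) = 14 + 2*N
q(-28)*Z(1) = (2*(-28)/(31 - 28))*(14 + 2*1) = (2*(-28)/3)*(14 + 2) = (2*(-28)*(⅓))*16 = -56/3*16 = -896/3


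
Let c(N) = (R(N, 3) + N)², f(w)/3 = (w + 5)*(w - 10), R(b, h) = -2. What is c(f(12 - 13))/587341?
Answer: 17956/587341 ≈ 0.030572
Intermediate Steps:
f(w) = 3*(-10 + w)*(5 + w) (f(w) = 3*((w + 5)*(w - 10)) = 3*((5 + w)*(-10 + w)) = 3*((-10 + w)*(5 + w)) = 3*(-10 + w)*(5 + w))
c(N) = (-2 + N)²
c(f(12 - 13))/587341 = (-2 + (-150 - 15*(12 - 13) + 3*(12 - 13)²))²/587341 = (-2 + (-150 - 15*(-1) + 3*(-1)²))²*(1/587341) = (-2 + (-150 + 15 + 3*1))²*(1/587341) = (-2 + (-150 + 15 + 3))²*(1/587341) = (-2 - 132)²*(1/587341) = (-134)²*(1/587341) = 17956*(1/587341) = 17956/587341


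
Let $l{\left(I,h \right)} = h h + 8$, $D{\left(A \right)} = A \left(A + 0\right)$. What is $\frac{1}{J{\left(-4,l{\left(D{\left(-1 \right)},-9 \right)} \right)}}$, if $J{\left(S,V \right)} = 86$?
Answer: $\frac{1}{86} \approx 0.011628$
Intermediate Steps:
$D{\left(A \right)} = A^{2}$ ($D{\left(A \right)} = A A = A^{2}$)
$l{\left(I,h \right)} = 8 + h^{2}$ ($l{\left(I,h \right)} = h^{2} + 8 = 8 + h^{2}$)
$\frac{1}{J{\left(-4,l{\left(D{\left(-1 \right)},-9 \right)} \right)}} = \frac{1}{86}$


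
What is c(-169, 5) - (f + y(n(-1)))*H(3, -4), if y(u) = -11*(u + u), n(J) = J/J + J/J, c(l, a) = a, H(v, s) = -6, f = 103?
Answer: 359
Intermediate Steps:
n(J) = 2 (n(J) = 1 + 1 = 2)
y(u) = -22*u (y(u) = -11*2*u = -22*u)
c(-169, 5) - (f + y(n(-1)))*H(3, -4) = 5 - (103 - 22*2)*(-6) = 5 - (103 - 44)*(-6) = 5 - 59*(-6) = 5 - 1*(-354) = 5 + 354 = 359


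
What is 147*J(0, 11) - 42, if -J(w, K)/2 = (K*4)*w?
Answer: -42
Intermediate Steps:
J(w, K) = -8*K*w (J(w, K) = -2*K*4*w = -2*4*K*w = -8*K*w)
147*J(0, 11) - 42 = 147*(-8*11*0) - 42 = 147*0 - 42 = 0 - 42 = -42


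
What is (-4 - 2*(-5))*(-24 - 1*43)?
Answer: -402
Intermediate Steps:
(-4 - 2*(-5))*(-24 - 1*43) = (-4 + 10)*(-24 - 43) = 6*(-67) = -402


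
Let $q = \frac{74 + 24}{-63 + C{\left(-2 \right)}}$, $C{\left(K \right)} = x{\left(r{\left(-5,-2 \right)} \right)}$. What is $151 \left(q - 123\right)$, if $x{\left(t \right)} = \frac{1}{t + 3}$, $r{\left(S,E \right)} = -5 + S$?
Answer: $- \frac{4156426}{221} \approx -18807.0$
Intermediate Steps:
$x{\left(t \right)} = \frac{1}{3 + t}$
$C{\left(K \right)} = - \frac{1}{7}$ ($C{\left(K \right)} = \frac{1}{3 - 10} = \frac{1}{-7} = - \frac{1}{7}$)
$q = - \frac{343}{221}$ ($q = \frac{74 + 24}{-63 - \frac{1}{7}} = \frac{98}{- \frac{442}{7}} = 98 \left(- \frac{7}{442}\right) = - \frac{343}{221} \approx -1.552$)
$151 \left(q - 123\right) = 151 \left(- \frac{343}{221} - 123\right) = 151 \left(- \frac{27526}{221}\right) = - \frac{4156426}{221}$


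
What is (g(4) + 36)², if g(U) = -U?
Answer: 1024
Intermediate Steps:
(g(4) + 36)² = (-1*4 + 36)² = (-4 + 36)² = 32² = 1024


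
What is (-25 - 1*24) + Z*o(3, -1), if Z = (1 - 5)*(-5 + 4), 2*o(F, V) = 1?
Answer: -47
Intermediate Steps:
o(F, V) = ½ (o(F, V) = (½)*1 = ½)
Z = 4 (Z = -4*(-1) = 4)
(-25 - 1*24) + Z*o(3, -1) = (-25 - 1*24) + 4*(½) = (-25 - 24) + 2 = -49 + 2 = -47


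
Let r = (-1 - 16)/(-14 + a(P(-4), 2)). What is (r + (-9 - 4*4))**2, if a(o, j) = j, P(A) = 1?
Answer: 80089/144 ≈ 556.17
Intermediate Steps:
r = 17/12 (r = (-1 - 16)/(-14 + 2) = -17/(-12) = -17*(-1/12) = 17/12 ≈ 1.4167)
(r + (-9 - 4*4))**2 = (17/12 + (-9 - 4*4))**2 = (17/12 + (-9 - 16))**2 = (17/12 - 25)**2 = (-283/12)**2 = 80089/144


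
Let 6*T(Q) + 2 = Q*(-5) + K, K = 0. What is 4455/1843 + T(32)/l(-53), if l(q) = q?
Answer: 285876/97679 ≈ 2.9267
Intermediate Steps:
T(Q) = -⅓ - 5*Q/6 (T(Q) = -⅓ + (Q*(-5) + 0)/6 = -⅓ + (-5*Q + 0)/6 = -⅓ + (-5*Q)/6 = -⅓ - 5*Q/6)
4455/1843 + T(32)/l(-53) = 4455/1843 + (-⅓ - ⅚*32)/(-53) = 4455*(1/1843) + (-⅓ - 80/3)*(-1/53) = 4455/1843 - 27*(-1/53) = 4455/1843 + 27/53 = 285876/97679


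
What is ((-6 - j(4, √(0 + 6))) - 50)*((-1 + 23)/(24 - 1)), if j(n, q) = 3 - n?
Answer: -1210/23 ≈ -52.609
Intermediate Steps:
((-6 - j(4, √(0 + 6))) - 50)*((-1 + 23)/(24 - 1)) = ((-6 - (3 - 1*4)) - 50)*((-1 + 23)/(24 - 1)) = ((-6 - (3 - 4)) - 50)*(22/23) = ((-6 - 1*(-1)) - 50)*(22*(1/23)) = ((-6 + 1) - 50)*(22/23) = (-5 - 50)*(22/23) = -55*22/23 = -1210/23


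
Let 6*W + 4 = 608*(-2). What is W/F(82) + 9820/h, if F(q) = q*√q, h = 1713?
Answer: 9820/1713 - 305*√82/10086 ≈ 5.4588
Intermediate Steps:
F(q) = q^(3/2)
W = -610/3 (W = -⅔ + (608*(-2))/6 = -⅔ + (⅙)*(-1216) = -⅔ - 608/3 = -610/3 ≈ -203.33)
W/F(82) + 9820/h = -610*√82/6724/3 + 9820/1713 = -610*√82/6724/3 + 9820*(1/1713) = -305*√82/10086 + 9820/1713 = 9820/1713 - 305*√82/10086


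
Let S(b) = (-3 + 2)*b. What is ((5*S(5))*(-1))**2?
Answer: 625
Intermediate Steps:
S(b) = -b
((5*S(5))*(-1))**2 = ((5*(-1*5))*(-1))**2 = ((5*(-5))*(-1))**2 = (-25*(-1))**2 = 25**2 = 625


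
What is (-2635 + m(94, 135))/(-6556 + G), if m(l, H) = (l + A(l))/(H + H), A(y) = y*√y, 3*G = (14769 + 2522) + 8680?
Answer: -355678/283635 + 47*√94/283635 ≈ -1.2524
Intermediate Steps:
G = 8657 (G = ((14769 + 2522) + 8680)/3 = (17291 + 8680)/3 = (⅓)*25971 = 8657)
A(y) = y^(3/2)
m(l, H) = (l + l^(3/2))/(2*H) (m(l, H) = (l + l^(3/2))/(H + H) = (l + l^(3/2))/((2*H)) = (l + l^(3/2))*(1/(2*H)) = (l + l^(3/2))/(2*H))
(-2635 + m(94, 135))/(-6556 + G) = (-2635 + (½)*(94 + 94^(3/2))/135)/(-6556 + 8657) = (-2635 + (½)*(1/135)*(94 + 94*√94))/2101 = (-2635 + (47/135 + 47*√94/135))*(1/2101) = (-355678/135 + 47*√94/135)*(1/2101) = -355678/283635 + 47*√94/283635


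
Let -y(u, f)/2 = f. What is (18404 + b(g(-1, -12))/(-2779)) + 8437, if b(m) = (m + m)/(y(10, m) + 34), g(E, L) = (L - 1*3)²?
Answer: 15514957137/578032 ≈ 26841.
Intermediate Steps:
g(E, L) = (-3 + L)² (g(E, L) = (L - 3)² = (-3 + L)²)
y(u, f) = -2*f
b(m) = 2*m/(34 - 2*m) (b(m) = (m + m)/(-2*m + 34) = (2*m)/(34 - 2*m) = 2*m/(34 - 2*m))
(18404 + b(g(-1, -12))/(-2779)) + 8437 = (18404 - (-3 - 12)²/(-17 + (-3 - 12)²)/(-2779)) + 8437 = (18404 - 1*(-15)²/(-17 + (-15)²)*(-1/2779)) + 8437 = (18404 - 1*225/(-17 + 225)*(-1/2779)) + 8437 = (18404 - 1*225/208*(-1/2779)) + 8437 = (18404 - 1*225*1/208*(-1/2779)) + 8437 = (18404 - 225/208*(-1/2779)) + 8437 = (18404 + 225/578032) + 8437 = 10638101153/578032 + 8437 = 15514957137/578032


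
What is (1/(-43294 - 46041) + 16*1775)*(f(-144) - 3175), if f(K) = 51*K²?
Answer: 2675034053099639/89335 ≈ 2.9944e+10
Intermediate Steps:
(1/(-43294 - 46041) + 16*1775)*(f(-144) - 3175) = (1/(-43294 - 46041) + 16*1775)*(51*(-144)² - 3175) = (1/(-89335) + 28400)*(51*20736 - 3175) = (-1/89335 + 28400)*(1057536 - 3175) = (2537113999/89335)*1054361 = 2675034053099639/89335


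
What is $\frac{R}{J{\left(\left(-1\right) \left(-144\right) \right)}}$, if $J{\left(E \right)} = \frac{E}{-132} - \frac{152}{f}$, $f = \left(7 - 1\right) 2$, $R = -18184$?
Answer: $\frac{300036}{227} \approx 1321.7$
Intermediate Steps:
$f = 12$ ($f = \left(7 - 1\right) 2 = 6 \cdot 2 = 12$)
$J{\left(E \right)} = - \frac{38}{3} - \frac{E}{132}$ ($J{\left(E \right)} = \frac{E}{-132} - \frac{152}{12} = E \left(- \frac{1}{132}\right) - \frac{38}{3} = - \frac{E}{132} - \frac{38}{3} = - \frac{38}{3} - \frac{E}{132}$)
$\frac{R}{J{\left(\left(-1\right) \left(-144\right) \right)}} = - \frac{18184}{- \frac{38}{3} - \frac{\left(-1\right) \left(-144\right)}{132}} = - \frac{18184}{- \frac{38}{3} - \frac{12}{11}} = - \frac{18184}{- \frac{454}{33}} = \left(-18184\right) \left(- \frac{33}{454}\right) = \frac{300036}{227}$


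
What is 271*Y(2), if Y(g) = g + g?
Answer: 1084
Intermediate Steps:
Y(g) = 2*g
271*Y(2) = 271*(2*2) = 271*4 = 1084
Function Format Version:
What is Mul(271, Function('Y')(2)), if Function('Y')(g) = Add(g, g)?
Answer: 1084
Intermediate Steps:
Function('Y')(g) = Mul(2, g)
Mul(271, Function('Y')(2)) = Mul(271, Mul(2, 2)) = Mul(271, 4) = 1084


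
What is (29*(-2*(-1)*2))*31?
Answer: 3596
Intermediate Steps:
(29*(-2*(-1)*2))*31 = (29*(2*2))*31 = (29*4)*31 = 116*31 = 3596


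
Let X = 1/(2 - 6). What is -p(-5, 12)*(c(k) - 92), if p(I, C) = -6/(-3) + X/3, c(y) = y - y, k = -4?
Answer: 529/3 ≈ 176.33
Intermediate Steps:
X = -1/4 (X = 1/(-4) = -1/4 ≈ -0.25000)
c(y) = 0
p(I, C) = 23/12 (p(I, C) = -6/(-3) - 1/4/3 = -6*(-1/3) - 1/4*1/3 = 2 - 1/12 = 23/12)
-p(-5, 12)*(c(k) - 92) = -23*(0 - 92)/12 = -23*(-92)/12 = -1*(-529/3) = 529/3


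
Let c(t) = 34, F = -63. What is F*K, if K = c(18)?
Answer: -2142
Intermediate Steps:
K = 34
F*K = -63*34 = -2142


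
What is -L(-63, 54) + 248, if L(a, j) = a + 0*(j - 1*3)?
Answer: 311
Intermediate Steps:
L(a, j) = a (L(a, j) = a + 0*(j - 3) = a + 0*(-3 + j) = a + 0 = a)
-L(-63, 54) + 248 = -1*(-63) + 248 = 63 + 248 = 311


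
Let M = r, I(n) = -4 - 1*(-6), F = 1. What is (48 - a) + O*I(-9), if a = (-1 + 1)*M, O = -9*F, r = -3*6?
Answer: 30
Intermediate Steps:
I(n) = 2 (I(n) = -4 + 6 = 2)
r = -18
M = -18
O = -9 (O = -9*1 = -9)
a = 0 (a = (-1 + 1)*(-18) = 0*(-18) = 0)
(48 - a) + O*I(-9) = (48 - 1*0) - 9*2 = (48 + 0) - 18 = 48 - 18 = 30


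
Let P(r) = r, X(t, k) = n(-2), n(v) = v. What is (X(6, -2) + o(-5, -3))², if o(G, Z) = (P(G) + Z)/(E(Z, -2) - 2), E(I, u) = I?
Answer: 4/25 ≈ 0.16000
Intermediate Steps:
X(t, k) = -2
o(G, Z) = (G + Z)/(-2 + Z) (o(G, Z) = (G + Z)/(Z - 2) = (G + Z)/(-2 + Z))
(X(6, -2) + o(-5, -3))² = (-2 + (-5 - 3)/(-2 - 3))² = (-2 - 8/(-5))² = (-2 - ⅕*(-8))² = (-2 + 8/5)² = (-⅖)² = 4/25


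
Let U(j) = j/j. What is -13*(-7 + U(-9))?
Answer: 78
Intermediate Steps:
U(j) = 1
-13*(-7 + U(-9)) = -13*(-7 + 1) = -13*(-6) = 78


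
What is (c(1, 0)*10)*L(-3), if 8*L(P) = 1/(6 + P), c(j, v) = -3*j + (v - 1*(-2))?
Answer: -5/12 ≈ -0.41667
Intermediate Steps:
c(j, v) = 2 + v - 3*j (c(j, v) = -3*j + (v + 2) = -3*j + (2 + v) = 2 + v - 3*j)
L(P) = 1/(8*(6 + P))
(c(1, 0)*10)*L(-3) = ((2 + 0 - 3*1)*10)*(1/(8*(6 - 3))) = ((2 + 0 - 3)*10)*((⅛)/3) = (-1*10)*((⅛)*(⅓)) = -10*1/24 = -5/12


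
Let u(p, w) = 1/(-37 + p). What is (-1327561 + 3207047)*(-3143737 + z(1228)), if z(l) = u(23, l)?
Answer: -5908609813431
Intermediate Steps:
z(l) = -1/14 (z(l) = 1/(-37 + 23) = 1/(-14) = -1/14)
(-1327561 + 3207047)*(-3143737 + z(1228)) = (-1327561 + 3207047)*(-3143737 - 1/14) = 1879486*(-44012319/14) = -5908609813431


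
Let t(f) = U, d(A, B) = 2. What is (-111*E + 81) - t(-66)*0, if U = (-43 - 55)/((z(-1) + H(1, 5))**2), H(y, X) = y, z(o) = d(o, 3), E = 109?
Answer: -12018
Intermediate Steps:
z(o) = 2
U = -98/9 (U = (-43 - 55)/((2 + 1)**2) = -98/(3**2) = -98/9 ≈ -10.889)
t(f) = -98/9
(-111*E + 81) - t(-66)*0 = (-111*109 + 81) - (-98)*0/9 = (-12099 + 81) - 1*0 = -12018 + 0 = -12018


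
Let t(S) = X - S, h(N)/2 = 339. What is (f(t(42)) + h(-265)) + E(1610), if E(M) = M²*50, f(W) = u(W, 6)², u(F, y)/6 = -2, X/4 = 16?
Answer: 129605822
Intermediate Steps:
X = 64 (X = 4*16 = 64)
h(N) = 678 (h(N) = 2*339 = 678)
u(F, y) = -12 (u(F, y) = 6*(-2) = -12)
t(S) = 64 - S
f(W) = 144 (f(W) = (-12)² = 144)
E(M) = 50*M²
(f(t(42)) + h(-265)) + E(1610) = (144 + 678) + 50*1610² = 822 + 50*2592100 = 822 + 129605000 = 129605822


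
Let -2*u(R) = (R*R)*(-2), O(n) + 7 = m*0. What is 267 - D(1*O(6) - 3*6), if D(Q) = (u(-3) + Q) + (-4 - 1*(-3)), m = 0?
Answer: 284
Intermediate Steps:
O(n) = -7 (O(n) = -7 + 0*0 = -7 + 0 = -7)
u(R) = R**2 (u(R) = -R*R*(-2)/2 = -R**2*(-2)/2 = -(-1)*R**2 = R**2)
D(Q) = 8 + Q (D(Q) = ((-3)**2 + Q) + (-4 - 1*(-3)) = (9 + Q) + (-4 + 3) = (9 + Q) - 1 = 8 + Q)
267 - D(1*O(6) - 3*6) = 267 - (8 + (1*(-7) - 3*6)) = 267 - (8 + (-7 - 18)) = 267 - (8 - 25) = 267 - 1*(-17) = 267 + 17 = 284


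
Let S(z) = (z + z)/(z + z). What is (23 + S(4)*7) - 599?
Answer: -569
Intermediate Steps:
S(z) = 1 (S(z) = (2*z)/((2*z)) = (2*z)*(1/(2*z)) = 1)
(23 + S(4)*7) - 599 = (23 + 1*7) - 599 = (23 + 7) - 599 = 30 - 599 = -569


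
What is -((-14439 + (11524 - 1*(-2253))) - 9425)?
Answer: 10087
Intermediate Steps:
-((-14439 + (11524 - 1*(-2253))) - 9425) = -((-14439 + (11524 + 2253)) - 9425) = -((-14439 + 13777) - 9425) = -(-662 - 9425) = -1*(-10087) = 10087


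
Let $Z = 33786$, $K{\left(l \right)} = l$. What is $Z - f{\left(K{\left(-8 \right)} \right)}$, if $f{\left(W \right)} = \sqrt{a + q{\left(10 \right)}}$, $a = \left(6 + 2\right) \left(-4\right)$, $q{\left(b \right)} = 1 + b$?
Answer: $33786 - i \sqrt{21} \approx 33786.0 - 4.5826 i$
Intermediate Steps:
$a = -32$ ($a = 8 \left(-4\right) = -32$)
$f{\left(W \right)} = i \sqrt{21}$ ($f{\left(W \right)} = \sqrt{-32 + \left(1 + 10\right)} = \sqrt{-32 + 11} = \sqrt{-21} = i \sqrt{21}$)
$Z - f{\left(K{\left(-8 \right)} \right)} = 33786 - i \sqrt{21}$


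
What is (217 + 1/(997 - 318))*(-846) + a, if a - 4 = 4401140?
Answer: 2863723752/679 ≈ 4.2176e+6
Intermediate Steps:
a = 4401144 (a = 4 + 4401140 = 4401144)
(217 + 1/(997 - 318))*(-846) + a = (217 + 1/(997 - 318))*(-846) + 4401144 = (217 + 1/679)*(-846) + 4401144 = (147344/679)*(-846) + 4401144 = -124653024/679 + 4401144 = 2863723752/679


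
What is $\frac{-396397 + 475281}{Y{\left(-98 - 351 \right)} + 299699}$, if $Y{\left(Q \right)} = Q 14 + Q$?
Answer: $\frac{19721}{73241} \approx 0.26926$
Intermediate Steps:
$Y{\left(Q \right)} = 15 Q$ ($Y{\left(Q \right)} = 14 Q + Q = 15 Q$)
$\frac{-396397 + 475281}{Y{\left(-98 - 351 \right)} + 299699} = \frac{-396397 + 475281}{15 \left(-98 - 351\right) + 299699} = \frac{78884}{15 \left(-98 - 351\right) + 299699} = \frac{78884}{15 \left(-449\right) + 299699} = \frac{78884}{-6735 + 299699} = \frac{78884}{292964} = 78884 \cdot \frac{1}{292964} = \frac{19721}{73241}$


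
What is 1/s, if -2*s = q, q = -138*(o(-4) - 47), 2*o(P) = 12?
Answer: -1/2829 ≈ -0.00035348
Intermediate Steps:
o(P) = 6 (o(P) = (½)*12 = 6)
q = 5658 (q = -138*(6 - 47) = -138*(-41) = 5658)
s = -2829 (s = -½*5658 = -2829)
1/s = 1/(-2829) = -1/2829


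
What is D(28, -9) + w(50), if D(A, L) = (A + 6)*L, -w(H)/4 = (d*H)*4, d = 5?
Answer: -4306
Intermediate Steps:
w(H) = -80*H (w(H) = -4*5*H*4 = -80*H)
D(A, L) = L*(6 + A) (D(A, L) = (6 + A)*L = L*(6 + A))
D(28, -9) + w(50) = -9*(6 + 28) - 80*50 = -9*34 - 4000 = -306 - 4000 = -4306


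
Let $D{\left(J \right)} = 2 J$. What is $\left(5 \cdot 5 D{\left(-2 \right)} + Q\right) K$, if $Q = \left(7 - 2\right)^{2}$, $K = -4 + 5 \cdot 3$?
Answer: $-825$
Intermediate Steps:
$K = 11$ ($K = -4 + 15 = 11$)
$Q = 25$ ($Q = 5^{2} = 25$)
$\left(5 \cdot 5 D{\left(-2 \right)} + Q\right) K = \left(5 \cdot 5 \cdot 2 \left(-2\right) + 25\right) 11 = \left(25 \left(-4\right) + 25\right) 11 = \left(-100 + 25\right) 11 = \left(-75\right) 11 = -825$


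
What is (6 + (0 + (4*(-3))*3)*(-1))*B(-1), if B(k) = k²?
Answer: 42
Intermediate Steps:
(6 + (0 + (4*(-3))*3)*(-1))*B(-1) = (6 + (0 + (4*(-3))*3)*(-1))*(-1)² = (6 + (0 - 12*3)*(-1))*1 = (6 + (0 - 36)*(-1))*1 = (6 - 36*(-1))*1 = (6 + 36)*1 = 42*1 = 42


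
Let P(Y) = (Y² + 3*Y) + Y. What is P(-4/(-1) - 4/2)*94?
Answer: 1128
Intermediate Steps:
P(Y) = Y² + 4*Y
P(-4/(-1) - 4/2)*94 = ((-4/(-1) - 4/2)*(4 + (-4/(-1) - 4/2)))*94 = ((-4*(-1) - 4*½)*(4 + (-4*(-1) - 4*½)))*94 = ((4 - 2)*(4 + (4 - 2)))*94 = (2*(4 + 2))*94 = (2*6)*94 = 12*94 = 1128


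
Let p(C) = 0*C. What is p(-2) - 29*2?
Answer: -58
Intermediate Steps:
p(C) = 0
p(-2) - 29*2 = 0 - 29*2 = 0 - 58 = -58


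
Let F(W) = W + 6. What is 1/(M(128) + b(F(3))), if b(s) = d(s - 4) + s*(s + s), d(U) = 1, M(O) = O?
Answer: 1/291 ≈ 0.0034364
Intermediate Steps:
F(W) = 6 + W
b(s) = 1 + 2*s² (b(s) = 1 + s*(s + s) = 1 + s*(2*s) = 1 + 2*s²)
1/(M(128) + b(F(3))) = 1/(128 + (1 + 2*(6 + 3)²)) = 1/(128 + (1 + 2*9²)) = 1/(128 + (1 + 2*81)) = 1/(128 + (1 + 162)) = 1/(128 + 163) = 1/291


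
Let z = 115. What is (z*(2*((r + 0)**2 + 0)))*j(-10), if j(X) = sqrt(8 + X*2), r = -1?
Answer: 460*I*sqrt(3) ≈ 796.74*I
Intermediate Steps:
j(X) = sqrt(8 + 2*X)
(z*(2*((r + 0)**2 + 0)))*j(-10) = (115*(2*((-1 + 0)**2 + 0)))*sqrt(8 + 2*(-10)) = (115*(2*((-1)**2 + 0)))*sqrt(8 - 20) = (115*(2*(1 + 0)))*sqrt(-12) = (115*(2*1))*(2*I*sqrt(3)) = (115*2)*(2*I*sqrt(3)) = 230*(2*I*sqrt(3)) = 460*I*sqrt(3)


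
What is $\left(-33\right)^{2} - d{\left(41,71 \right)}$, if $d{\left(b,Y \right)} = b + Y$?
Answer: $977$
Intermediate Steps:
$d{\left(b,Y \right)} = Y + b$
$\left(-33\right)^{2} - d{\left(41,71 \right)} = \left(-33\right)^{2} - \left(71 + 41\right) = 1089 - 112 = 977$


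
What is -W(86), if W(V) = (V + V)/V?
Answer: -2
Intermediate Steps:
W(V) = 2 (W(V) = (2*V)/V = 2)
-W(86) = -1*2 = -2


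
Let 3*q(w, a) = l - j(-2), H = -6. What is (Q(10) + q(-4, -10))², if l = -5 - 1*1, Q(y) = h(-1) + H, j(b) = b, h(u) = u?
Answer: 625/9 ≈ 69.444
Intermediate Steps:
Q(y) = -7 (Q(y) = -1 - 6 = -7)
l = -6 (l = -5 - 1 = -6)
q(w, a) = -4/3 (q(w, a) = (-6 - 1*(-2))/3 = (-6 + 2)/3 = (⅓)*(-4) = -4/3)
(Q(10) + q(-4, -10))² = (-7 - 4/3)² = (-25/3)² = 625/9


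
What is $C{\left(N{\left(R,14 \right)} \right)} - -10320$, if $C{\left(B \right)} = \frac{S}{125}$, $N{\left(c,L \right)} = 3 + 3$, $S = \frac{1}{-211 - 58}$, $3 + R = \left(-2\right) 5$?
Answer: $\frac{347009999}{33625} \approx 10320.0$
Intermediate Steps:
$R = -13$ ($R = -3 - 10 = -13$)
$S = - \frac{1}{269}$ ($S = \frac{1}{-269} = - \frac{1}{269} \approx -0.0037175$)
$N{\left(c,L \right)} = 6$
$C{\left(B \right)} = - \frac{1}{33625}$ ($C{\left(B \right)} = - \frac{1}{269 \cdot 125} = \left(- \frac{1}{269}\right) \frac{1}{125} = - \frac{1}{33625}$)
$C{\left(N{\left(R,14 \right)} \right)} - -10320 = - \frac{1}{33625} - -10320 = - \frac{1}{33625} + 10320 = \frac{347009999}{33625}$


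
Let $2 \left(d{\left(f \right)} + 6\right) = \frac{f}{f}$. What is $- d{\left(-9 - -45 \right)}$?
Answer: $\frac{11}{2} \approx 5.5$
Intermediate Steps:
$d{\left(f \right)} = - \frac{11}{2}$ ($d{\left(f \right)} = -6 + \frac{f \frac{1}{f}}{2} = -6 + \frac{1}{2} \cdot 1 = -6 + \frac{1}{2} = - \frac{11}{2}$)
$- d{\left(-9 - -45 \right)} = \left(-1\right) \left(- \frac{11}{2}\right) = \frac{11}{2}$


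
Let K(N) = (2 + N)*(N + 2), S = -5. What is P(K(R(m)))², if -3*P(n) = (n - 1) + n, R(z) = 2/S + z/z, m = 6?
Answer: 97969/5625 ≈ 17.417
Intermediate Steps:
R(z) = ⅗ (R(z) = 2/(-5) + z/z = 2*(-⅕) + 1 = -⅖ + 1 = ⅗)
K(N) = (2 + N)² (K(N) = (2 + N)*(2 + N) = (2 + N)²)
P(n) = ⅓ - 2*n/3 (P(n) = -((n - 1) + n)/3 = -((-1 + n) + n)/3 = -(-1 + 2*n)/3 = ⅓ - 2*n/3)
P(K(R(m)))² = (⅓ - 2*(2 + ⅗)²/3)² = (⅓ - 2*(13/5)²/3)² = (⅓ - ⅔*169/25)² = (⅓ - 338/75)² = (-313/75)² = 97969/5625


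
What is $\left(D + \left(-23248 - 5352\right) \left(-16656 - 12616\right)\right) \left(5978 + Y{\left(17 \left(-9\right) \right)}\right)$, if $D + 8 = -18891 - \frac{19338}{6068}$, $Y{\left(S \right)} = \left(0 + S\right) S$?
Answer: $\frac{74641344424344655}{3034} \approx 2.4602 \cdot 10^{13}$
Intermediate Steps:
$Y{\left(S \right)} = S^{2}$ ($Y{\left(S \right)} = S S = S^{2}$)
$D = - \frac{57349235}{3034}$ ($D = -8 - \left(18891 + \frac{19338}{6068}\right) = -8 - \left(18891 + 19338 \cdot \frac{1}{6068}\right) = -8 - \frac{57324963}{3034} = - \frac{57349235}{3034} \approx -18902.0$)
$\left(D + \left(-23248 - 5352\right) \left(-16656 - 12616\right)\right) \left(5978 + Y{\left(17 \left(-9\right) \right)}\right) = \left(- \frac{57349235}{3034} + \left(-23248 - 5352\right) \left(-16656 - 12616\right)\right) \left(5978 + \left(17 \left(-9\right)\right)^{2}\right) = \left(- \frac{57349235}{3034} - -837179200\right) \left(5978 + \left(-153\right)^{2}\right) = \left(- \frac{57349235}{3034} + 837179200\right) \left(5978 + 23409\right) = \frac{2539944343565}{3034} \cdot 29387 = \frac{74641344424344655}{3034}$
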